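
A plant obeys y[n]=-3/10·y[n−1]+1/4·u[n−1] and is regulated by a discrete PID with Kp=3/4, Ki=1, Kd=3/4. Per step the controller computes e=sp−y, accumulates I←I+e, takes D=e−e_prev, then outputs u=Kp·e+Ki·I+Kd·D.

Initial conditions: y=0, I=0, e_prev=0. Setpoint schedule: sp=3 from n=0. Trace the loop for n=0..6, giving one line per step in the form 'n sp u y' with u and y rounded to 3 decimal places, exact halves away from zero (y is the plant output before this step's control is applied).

0 3 7.500 0.000
1 3 3.563 1.875
2 3 9.961 0.328
3 3 6.313 2.392
4 3 12.297 0.861
5 3 8.400 2.816
6 3 13.952 1.255

(exact arithmetic carried between steps; '≈' marks a value shown rounded to 6 d.p. or computed from one; I and e_prev carry over from the previous line; the table rounds u and y to 3 d.p., halves away from zero)
n=0: y=0, sp=3, e=sp−y=3; I=3, D=e−e_prev=3; u=3/4·3+1·3+3/4·3=7.5; next y=-3/10·0+1/4·7.5=1.875
n=1: y=1.875, sp=3, e=sp−y=1.125; I=4.125, D=e−e_prev=-1.875; u=3/4·1.125+1·4.125+3/4·(-1.875)=3.5625; next y=-3/10·1.875+1/4·3.5625=0.328125
n=2: y=0.328125, sp=3, e=sp−y=2.671875; I=6.796875, D=e−e_prev=1.546875; u=3/4·2.671875+1·6.796875+3/4·1.546875≈9.960938; next y=-3/10·0.328125+1/4·9.960938≈2.391797
n=3: y≈2.391797, sp=3, e=sp−y≈0.608203; I≈7.405078, D=e−e_prev≈-2.063672; u=3/4·0.608203+1·7.405078+3/4·(-2.063672)≈6.313477; next y=-3/10·2.391797+1/4·6.313477≈0.860830
n=4: y≈0.860830, sp=3, e=sp−y≈2.139170; I≈9.544248, D=e−e_prev≈1.530967; u=3/4·2.139170+1·9.544248+3/4·1.530967≈12.296851; next y=-3/10·0.860830+1/4·12.296851≈2.815964
n=5: y≈2.815964, sp=3, e=sp−y≈0.184036; I≈9.728284, D=e−e_prev≈-1.955134; u=3/4·0.184036+1·9.728284+3/4·(-1.955134)≈8.399962; next y=-3/10·2.815964+1/4·8.399962≈1.255201
n=6: y≈1.255201, sp=3, e=sp−y≈1.744799; I≈11.473083, D=e−e_prev≈1.560762; u=3/4·1.744799+1·11.473083+3/4·1.560762≈13.952254; next y=-3/10·1.255201+1/4·13.952254≈3.111503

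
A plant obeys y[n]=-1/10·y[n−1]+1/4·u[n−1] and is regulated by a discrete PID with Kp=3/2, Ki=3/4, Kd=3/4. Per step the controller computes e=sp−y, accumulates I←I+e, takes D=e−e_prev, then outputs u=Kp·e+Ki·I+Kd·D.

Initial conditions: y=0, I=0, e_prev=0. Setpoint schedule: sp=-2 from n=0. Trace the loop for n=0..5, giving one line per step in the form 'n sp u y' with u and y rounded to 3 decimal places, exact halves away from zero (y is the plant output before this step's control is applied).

(exact arithmetic carried between steps; '≈' marks a value shown rounded to 6 d.p. or computed from one; I and e_prev carry over from the previous line; the table rounds u and y to 3 d.p., halves away from zero)
n=0: y=0, sp=-2, e=sp−y=-2; I=-2, D=e−e_prev=-2; u=3/2·(-2)+3/4·(-2)+3/4·(-2)=-6; next y=-1/10·0+1/4·(-6)=-1.5
n=1: y=-1.5, sp=-2, e=sp−y=-0.5; I=-2.5, D=e−e_prev=1.5; u=3/2·(-0.5)+3/4·(-2.5)+3/4·1.5=-1.5; next y=-1/10·(-1.5)+1/4·(-1.5)=-0.225
n=2: y=-0.225, sp=-2, e=sp−y=-1.775; I=-4.275, D=e−e_prev=-1.275; u=3/2·(-1.775)+3/4·(-4.275)+3/4·(-1.275)=-6.825; next y=-1/10·(-0.225)+1/4·(-6.825)=-1.68375
n=3: y=-1.68375, sp=-2, e=sp−y=-0.31625; I=-4.59125, D=e−e_prev=1.45875; u=3/2·(-0.31625)+3/4·(-4.59125)+3/4·1.45875=-2.82375; next y=-1/10·(-1.68375)+1/4·(-2.82375)≈-0.537563
n=4: y≈-0.537563, sp=-2, e=sp−y≈-1.462438; I≈-6.053688, D=e−e_prev≈-1.146188; u=3/2·(-1.462438)+3/4·(-6.053688)+3/4·(-1.146188)≈-7.593563; next y=-1/10·(-0.537563)+1/4·(-7.593563)≈-1.844634
n=5: y≈-1.844634, sp=-2, e=sp−y≈-0.155366; I≈-6.209053, D=e−e_prev≈1.307072; u=3/2·(-0.155366)+3/4·(-6.209053)+3/4·1.307072≈-3.909534; next y=-1/10·(-1.844634)+1/4·(-3.909534)≈-0.792920

0 -2 -6.000 0.000
1 -2 -1.500 -1.500
2 -2 -6.825 -0.225
3 -2 -2.824 -1.684
4 -2 -7.594 -0.538
5 -2 -3.910 -1.845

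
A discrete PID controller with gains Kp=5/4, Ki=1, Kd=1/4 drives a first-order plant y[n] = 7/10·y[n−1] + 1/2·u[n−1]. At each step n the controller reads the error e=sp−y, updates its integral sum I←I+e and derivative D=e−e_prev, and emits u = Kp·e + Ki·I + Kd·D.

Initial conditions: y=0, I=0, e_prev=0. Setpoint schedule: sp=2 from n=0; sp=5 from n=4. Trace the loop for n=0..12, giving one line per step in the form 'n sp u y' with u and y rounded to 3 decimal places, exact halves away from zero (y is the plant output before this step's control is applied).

(exact arithmetic carried between steps; '≈' marks a value shown rounded to 6 d.p. or computed from one; I and e_prev carry over from the previous line; the table rounds u and y to 3 d.p., halves away from zero)
n=0: y=0, sp=2, e=sp−y=2; I=2, D=e−e_prev=2; u=5/4·2+1·2+1/4·2=5; next y=7/10·0+1/2·5=2.5
n=1: y=2.5, sp=2, e=sp−y=-0.5; I=1.5, D=e−e_prev=-2.5; u=5/4·(-0.5)+1·1.5+1/4·(-2.5)=0.25; next y=7/10·2.5+1/2·0.25=1.875
n=2: y=1.875, sp=2, e=sp−y=0.125; I=1.625, D=e−e_prev=0.625; u=5/4·0.125+1·1.625+1/4·0.625=1.9375; next y=7/10·1.875+1/2·1.9375=2.28125
n=3: y=2.28125, sp=2, e=sp−y=-0.28125; I=1.34375, D=e−e_prev=-0.40625; u=5/4·(-0.28125)+1·1.34375+1/4·(-0.40625)=0.890625; next y=7/10·2.28125+1/2·0.890625≈2.042188
n=4: y≈2.042188, sp=5, e=sp−y≈2.957813; I≈4.301563, D=e−e_prev≈3.239063; u=5/4·2.957813+1·4.301563+1/4·3.239063≈8.808594; next y=7/10·2.042188+1/2·8.808594≈5.833828
n=5: y≈5.833828, sp=5, e=sp−y≈-0.833828; I≈3.467734, D=e−e_prev≈-3.791641; u=5/4·(-0.833828)+1·3.467734+1/4·(-3.791641)≈1.477539; next y=7/10·5.833828+1/2·1.477539≈4.822449
n=6: y≈4.822449, sp=5, e=sp−y≈0.177551; I≈3.645285, D=e−e_prev≈1.011379; u=5/4·0.177551+1·3.645285+1/4·1.011379≈4.120068; next y=7/10·4.822449+1/2·4.120068≈5.435749
n=7: y≈5.435749, sp=5, e=sp−y≈-0.435749; I≈3.209537, D=e−e_prev≈-0.613299; u=5/4·(-0.435749)+1·3.209537+1/4·(-0.613299)≈2.511526; next y=7/10·5.435749+1/2·2.511526≈5.060787
n=8: y≈5.060787, sp=5, e=sp−y≈-0.060787; I≈3.148750, D=e−e_prev≈0.374962; u=5/4·(-0.060787)+1·3.148750+1/4·0.374962≈3.166506; next y=7/10·5.060787+1/2·3.166506≈5.125804
n=9: y≈5.125804, sp=5, e=sp−y≈-0.125804; I≈3.022946, D=e−e_prev≈-0.065017; u=5/4·(-0.125804)+1·3.022946+1/4·(-0.065017)≈2.849436; next y=7/10·5.125804+1/2·2.849436≈5.012781
n=10: y≈5.012781, sp=5, e=sp−y≈-0.012781; I≈3.010165, D=e−e_prev≈0.113023; u=5/4·(-0.012781)+1·3.010165+1/4·0.113023≈3.022444; next y=7/10·5.012781+1/2·3.022444≈5.020169
n=11: y≈5.020169, sp=5, e=sp−y≈-0.020169; I≈2.989996, D=e−e_prev≈-0.007388; u=5/4·(-0.020169)+1·2.989996+1/4·(-0.007388)≈2.962938; next y=7/10·5.020169+1/2·2.962938≈4.995587
n=12: y≈4.995587, sp=5, e=sp−y≈0.004413; I≈2.994409, D=e−e_prev≈0.024582; u=5/4·0.004413+1·2.994409+1/4·0.024582≈3.006070; next y=7/10·4.995587+1/2·3.006070≈4.999946

0 2 5.000 0.000
1 2 0.250 2.500
2 2 1.938 1.875
3 2 0.891 2.281
4 5 8.809 2.042
5 5 1.478 5.834
6 5 4.120 4.822
7 5 2.512 5.436
8 5 3.167 5.061
9 5 2.849 5.126
10 5 3.022 5.013
11 5 2.963 5.020
12 5 3.006 4.996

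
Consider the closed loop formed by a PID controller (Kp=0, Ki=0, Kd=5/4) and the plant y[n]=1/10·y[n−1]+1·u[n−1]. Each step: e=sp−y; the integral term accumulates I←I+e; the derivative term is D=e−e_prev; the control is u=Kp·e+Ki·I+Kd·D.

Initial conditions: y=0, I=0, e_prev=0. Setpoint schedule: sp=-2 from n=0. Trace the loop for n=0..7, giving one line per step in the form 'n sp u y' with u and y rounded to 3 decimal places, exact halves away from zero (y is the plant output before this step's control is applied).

(exact arithmetic carried between steps; '≈' marks a value shown rounded to 6 d.p. or computed from one; I and e_prev carry over from the previous line; the table rounds u and y to 3 d.p., halves away from zero)
n=0: y=0, sp=-2, e=sp−y=-2; I=-2, D=e−e_prev=-2; u=0·(-2)+0·(-2)+5/4·(-2)=-2.5; next y=1/10·0+1·(-2.5)=-2.5
n=1: y=-2.5, sp=-2, e=sp−y=0.5; I=-1.5, D=e−e_prev=2.5; u=0·0.5+0·(-1.5)+5/4·2.5=3.125; next y=1/10·(-2.5)+1·3.125=2.875
n=2: y=2.875, sp=-2, e=sp−y=-4.875; I=-6.375, D=e−e_prev=-5.375; u=0·(-4.875)+0·(-6.375)+5/4·(-5.375)=-6.71875; next y=1/10·2.875+1·(-6.71875)=-6.43125
n=3: y=-6.43125, sp=-2, e=sp−y=4.43125; I=-1.94375, D=e−e_prev=9.30625; u=0·4.43125+0·(-1.94375)+5/4·9.30625≈11.632813; next y=1/10·(-6.43125)+1·11.632813≈10.989688
n=4: y≈10.989688, sp=-2, e=sp−y≈-12.989688; I≈-14.933438, D=e−e_prev≈-17.420938; u=0·(-12.989688)+0·(-14.933438)+5/4·(-17.420938)≈-21.776172; next y=1/10·10.989688+1·(-21.776172)≈-20.677203
n=5: y≈-20.677203, sp=-2, e=sp−y≈18.677203; I≈3.743766, D=e−e_prev≈31.666891; u=0·18.677203+0·3.743766+5/4·31.666891≈39.583613; next y=1/10·(-20.677203)+1·39.583613≈37.515893
n=6: y≈37.515893, sp=-2, e=sp−y≈-39.515893; I≈-35.772127, D=e−e_prev≈-58.193096; u=0·(-39.515893)+0·(-35.772127)+5/4·(-58.193096)≈-72.741370; next y=1/10·37.515893+1·(-72.741370)≈-68.989781
n=7: y≈-68.989781, sp=-2, e=sp−y≈66.989781; I≈31.217653, D=e−e_prev≈106.505674; u=0·66.989781+0·31.217653+5/4·106.505674≈133.132092; next y=1/10·(-68.989781)+1·133.132092≈126.233114

0 -2 -2.500 0.000
1 -2 3.125 -2.500
2 -2 -6.719 2.875
3 -2 11.633 -6.431
4 -2 -21.776 10.990
5 -2 39.584 -20.677
6 -2 -72.741 37.516
7 -2 133.132 -68.990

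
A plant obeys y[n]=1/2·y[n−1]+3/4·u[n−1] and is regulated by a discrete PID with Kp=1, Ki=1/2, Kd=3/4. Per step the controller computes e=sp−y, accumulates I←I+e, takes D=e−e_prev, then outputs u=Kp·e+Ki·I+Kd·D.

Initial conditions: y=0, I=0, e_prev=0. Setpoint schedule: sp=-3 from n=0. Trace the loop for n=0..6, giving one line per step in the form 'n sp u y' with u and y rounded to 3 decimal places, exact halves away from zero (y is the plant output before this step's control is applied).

(exact arithmetic carried between steps; '≈' marks a value shown rounded to 6 d.p. or computed from one; I and e_prev carry over from the previous line; the table rounds u and y to 3 d.p., halves away from zero)
n=0: y=0, sp=-3, e=sp−y=-3; I=-3, D=e−e_prev=-3; u=1·(-3)+1/2·(-3)+3/4·(-3)=-6.75; next y=1/2·0+3/4·(-6.75)=-5.0625
n=1: y=-5.0625, sp=-3, e=sp−y=2.0625; I=-0.9375, D=e−e_prev=5.0625; u=1·2.0625+1/2·(-0.9375)+3/4·5.0625=5.390625; next y=1/2·(-5.0625)+3/4·5.390625≈1.511719
n=2: y≈1.511719, sp=-3, e=sp−y≈-4.511719; I≈-5.449219, D=e−e_prev≈-6.574219; u=1·(-4.511719)+1/2·(-5.449219)+3/4·(-6.574219)≈-12.166992; next y=1/2·1.511719+3/4·(-12.166992)≈-8.369385
n=3: y≈-8.369385, sp=-3, e=sp−y≈5.369385; I≈-0.079834, D=e−e_prev≈9.881104; u=1·5.369385+1/2·(-0.079834)+3/4·9.881104≈12.740295; next y=1/2·(-8.369385)+3/4·12.740295≈5.370529
n=4: y≈5.370529, sp=-3, e=sp−y≈-8.370529; I≈-8.450363, D=e−e_prev≈-13.739914; u=1·(-8.370529)+1/2·(-8.450363)+3/4·(-13.739914)≈-22.900646; next y=1/2·5.370529+3/4·(-22.900646)≈-14.490220
n=5: y≈-14.490220, sp=-3, e=sp−y≈11.490220; I≈3.039857, D=e−e_prev≈19.860749; u=1·11.490220+1/2·3.039857+3/4·19.860749≈27.905710; next y=1/2·(-14.490220)+3/4·27.905710≈13.684173
n=6: y≈13.684173, sp=-3, e=sp−y≈-16.684173; I≈-13.644316, D=e−e_prev≈-28.174393; u=1·(-16.684173)+1/2·(-13.644316)+3/4·(-28.174393)≈-44.637125; next y=1/2·13.684173+3/4·(-44.637125)≈-26.635758

0 -3 -6.750 0.000
1 -3 5.391 -5.063
2 -3 -12.167 1.512
3 -3 12.740 -8.369
4 -3 -22.901 5.371
5 -3 27.906 -14.490
6 -3 -44.637 13.684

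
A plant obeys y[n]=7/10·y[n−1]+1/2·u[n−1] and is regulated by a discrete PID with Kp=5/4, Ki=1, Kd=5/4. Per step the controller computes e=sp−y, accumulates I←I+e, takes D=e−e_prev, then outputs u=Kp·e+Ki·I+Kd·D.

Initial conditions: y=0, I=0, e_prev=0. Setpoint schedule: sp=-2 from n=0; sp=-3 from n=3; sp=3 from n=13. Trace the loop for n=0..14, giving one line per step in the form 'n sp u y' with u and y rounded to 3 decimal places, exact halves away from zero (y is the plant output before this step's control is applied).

(exact arithmetic carried between steps; '≈' marks a value shown rounded to 6 d.p. or computed from one; I and e_prev carry over from the previous line; the table rounds u and y to 3 d.p., halves away from zero)
n=0: y=0, sp=-2, e=sp−y=-2; I=-2, D=e−e_prev=-2; u=5/4·(-2)+1·(-2)+5/4·(-2)=-7; next y=7/10·0+1/2·(-7)=-3.5
n=1: y=-3.5, sp=-2, e=sp−y=1.5; I=-0.5, D=e−e_prev=3.5; u=5/4·1.5+1·(-0.5)+5/4·3.5=5.75; next y=7/10·(-3.5)+1/2·5.75=0.425
n=2: y=0.425, sp=-2, e=sp−y=-2.425; I=-2.925, D=e−e_prev=-3.925; u=5/4·(-2.425)+1·(-2.925)+5/4·(-3.925)=-10.8625; next y=7/10·0.425+1/2·(-10.8625)=-5.13375
n=3: y=-5.13375, sp=-3, e=sp−y=2.13375; I=-0.79125, D=e−e_prev=4.55875; u=5/4·2.13375+1·(-0.79125)+5/4·4.55875=7.574375; next y=7/10·(-5.13375)+1/2·7.574375≈0.193563
n=4: y≈0.193563, sp=-3, e=sp−y≈-3.193563; I≈-3.984813, D=e−e_prev≈-5.327313; u=5/4·(-3.193563)+1·(-3.984813)+5/4·(-5.327313)≈-14.635906; next y=7/10·0.193563+1/2·(-14.635906)≈-7.182459
n=5: y≈-7.182459, sp=-3, e=sp−y≈4.182459; I≈0.197647, D=e−e_prev≈7.376022; u=5/4·4.182459+1·0.197647+5/4·7.376022≈14.645748; next y=7/10·(-7.182459)+1/2·14.645748≈2.295153
n=6: y≈2.295153, sp=-3, e=sp−y≈-5.295153; I≈-5.097506, D=e−e_prev≈-9.477612; u=5/4·(-5.295153)+1·(-5.097506)+5/4·(-9.477612)≈-23.563462; next y=7/10·2.295153+1/2·(-23.563462)≈-10.175124
n=7: y≈-10.175124, sp=-3, e=sp−y≈7.175124; I≈2.077618, D=e−e_prev≈12.470277; u=5/4·7.175124+1·2.077618+5/4·12.470277≈26.634369; next y=7/10·(-10.175124)+1/2·26.634369≈6.194598
n=8: y≈6.194598, sp=-3, e=sp−y≈-9.194598; I≈-7.116979, D=e−e_prev≈-16.369722; u=5/4·(-9.194598)+1·(-7.116979)+5/4·(-16.369722)≈-39.072379; next y=7/10·6.194598+1/2·(-39.072379)≈-15.199971
n=9: y≈-15.199971, sp=-3, e=sp−y≈12.199971; I≈5.082991, D=e−e_prev≈21.394569; u=5/4·12.199971+1·5.082991+5/4·21.394569≈47.076166; next y=7/10·(-15.199971)+1/2·47.076166≈12.898103
n=10: y≈12.898103, sp=-3, e=sp−y≈-15.898103; I≈-10.815112, D=e−e_prev≈-28.098074; u=5/4·(-15.898103)+1·(-10.815112)+5/4·(-28.098074)≈-65.810334; next y=7/10·12.898103+1/2·(-65.810334)≈-23.876495
n=11: y≈-23.876495, sp=-3, e=sp−y≈20.876495; I≈10.061383, D=e−e_prev≈36.774598; u=5/4·20.876495+1·10.061383+5/4·36.774598≈82.125248; next y=7/10·(-23.876495)+1/2·82.125248≈24.349078
n=12: y≈24.349078, sp=-3, e=sp−y≈-27.349078; I≈-17.287695, D=e−e_prev≈-48.225573; u=5/4·(-27.349078)+1·(-17.287695)+5/4·(-48.225573)≈-111.756008; next y=7/10·24.349078+1/2·(-111.756008)≈-38.833650
n=13: y≈-38.833650, sp=3, e=sp−y≈41.833650; I≈24.545954, D=e−e_prev≈69.182728; u=5/4·41.833650+1·24.545954+5/4·69.182728≈163.316426; next y=7/10·(-38.833650)+1/2·163.316426≈54.474658
n=14: y≈54.474658, sp=3, e=sp−y≈-51.474658; I≈-26.928704, D=e−e_prev≈-93.308308; u=5/4·(-51.474658)+1·(-26.928704)+5/4·(-93.308308)≈-207.907411; next y=7/10·54.474658+1/2·(-207.907411)≈-65.821445

0 -2 -7.000 0.000
1 -2 5.750 -3.500
2 -2 -10.863 0.425
3 -3 7.574 -5.134
4 -3 -14.636 0.194
5 -3 14.646 -7.182
6 -3 -23.563 2.295
7 -3 26.634 -10.175
8 -3 -39.072 6.195
9 -3 47.076 -15.200
10 -3 -65.810 12.898
11 -3 82.125 -23.876
12 -3 -111.756 24.349
13 3 163.316 -38.834
14 3 -207.907 54.475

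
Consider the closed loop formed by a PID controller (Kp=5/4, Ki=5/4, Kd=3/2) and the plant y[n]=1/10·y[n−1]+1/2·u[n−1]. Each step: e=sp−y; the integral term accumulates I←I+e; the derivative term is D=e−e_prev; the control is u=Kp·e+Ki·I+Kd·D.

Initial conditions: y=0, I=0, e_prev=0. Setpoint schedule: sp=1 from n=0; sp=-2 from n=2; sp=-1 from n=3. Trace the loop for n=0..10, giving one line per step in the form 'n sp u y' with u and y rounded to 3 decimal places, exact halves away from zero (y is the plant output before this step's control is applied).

(exact arithmetic carried between steps; '≈' marks a value shown rounded to 6 d.p. or computed from one; I and e_prev carry over from the previous line; the table rounds u and y to 3 d.p., halves away from zero)
n=0: y=0, sp=1, e=sp−y=1; I=1, D=e−e_prev=1; u=5/4·1+5/4·1+3/2·1=4; next y=1/10·0+1/2·4=2
n=1: y=2, sp=1, e=sp−y=-1; I=0, D=e−e_prev=-2; u=5/4·(-1)+5/4·0+3/2·(-2)=-4.25; next y=1/10·2+1/2·(-4.25)=-1.925
n=2: y=-1.925, sp=-2, e=sp−y=-0.075; I=-0.075, D=e−e_prev=0.925; u=5/4·(-0.075)+5/4·(-0.075)+3/2·0.925=1.2; next y=1/10·(-1.925)+1/2·1.2=0.4075
n=3: y=0.4075, sp=-1, e=sp−y=-1.4075; I=-1.4825, D=e−e_prev=-1.3325; u=5/4·(-1.4075)+5/4·(-1.4825)+3/2·(-1.3325)=-5.61125; next y=1/10·0.4075+1/2·(-5.61125)=-2.764875
n=4: y=-2.764875, sp=-1, e=sp−y=1.764875; I=0.282375, D=e−e_prev=3.172375; u=5/4·1.764875+5/4·0.282375+3/2·3.172375=7.317625; next y=1/10·(-2.764875)+1/2·7.317625=3.382325
n=5: y=3.382325, sp=-1, e=sp−y=-4.382325; I=-4.09995, D=e−e_prev=-6.1472; u=5/4·(-4.382325)+5/4·(-4.09995)+3/2·(-6.1472)≈-19.823644; next y=1/10·3.382325+1/2·(-19.823644)≈-9.573589
n=6: y≈-9.573589, sp=-1, e=sp−y≈8.573589; I≈4.473639, D=e−e_prev≈12.955914; u=5/4·8.573589+5/4·4.473639+3/2·12.955914≈35.742908; next y=1/10·(-9.573589)+1/2·35.742908≈16.914095
n=7: y≈16.914095, sp=-1, e=sp−y≈-17.914095; I≈-13.440455, D=e−e_prev≈-26.487684; u=5/4·(-17.914095)+5/4·(-13.440455)+3/2·(-26.487684)≈-78.924714; next y=1/10·16.914095+1/2·(-78.924714)≈-37.770948
n=8: y≈-37.770948, sp=-1, e=sp−y≈36.770948; I≈23.330492, D=e−e_prev≈54.685042; u=5/4·36.770948+5/4·23.330492+3/2·54.685042≈157.154363; next y=1/10·(-37.770948)+1/2·157.154363≈74.800087
n=9: y≈74.800087, sp=-1, e=sp−y≈-75.800087; I≈-52.469595, D=e−e_prev≈-112.571034; u=5/4·(-75.800087)+5/4·(-52.469595)+3/2·(-112.571034)≈-329.193654; next y=1/10·74.800087+1/2·(-329.193654)≈-157.116818
n=10: y≈-157.116818, sp=-1, e=sp−y≈156.116818; I≈103.647223, D=e−e_prev≈231.916905; u=5/4·156.116818+5/4·103.647223+3/2·231.916905≈672.580409; next y=1/10·(-157.116818)+1/2·672.580409≈320.578523

0 1 4.000 0.000
1 1 -4.250 2.000
2 -2 1.200 -1.925
3 -1 -5.611 0.408
4 -1 7.318 -2.765
5 -1 -19.824 3.382
6 -1 35.743 -9.574
7 -1 -78.925 16.914
8 -1 157.154 -37.771
9 -1 -329.194 74.800
10 -1 672.580 -157.117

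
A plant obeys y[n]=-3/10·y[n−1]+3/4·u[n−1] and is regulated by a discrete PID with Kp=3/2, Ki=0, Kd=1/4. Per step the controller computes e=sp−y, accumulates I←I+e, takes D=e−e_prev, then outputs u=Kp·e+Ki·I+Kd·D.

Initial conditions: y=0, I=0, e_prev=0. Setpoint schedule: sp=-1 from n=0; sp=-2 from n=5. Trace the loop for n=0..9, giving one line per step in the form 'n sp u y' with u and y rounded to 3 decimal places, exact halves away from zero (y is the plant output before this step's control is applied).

(exact arithmetic carried between steps; '≈' marks a value shown rounded to 6 d.p. or computed from one; I and e_prev carry over from the previous line; the table rounds u and y to 3 d.p., halves away from zero)
n=0: y=0, sp=-1, e=sp−y=-1; I=-1, D=e−e_prev=-1; u=3/2·(-1)+0·(-1)+1/4·(-1)=-1.75; next y=-3/10·0+3/4·(-1.75)=-1.3125
n=1: y=-1.3125, sp=-1, e=sp−y=0.3125; I=-0.6875, D=e−e_prev=1.3125; u=3/2·0.3125+0·(-0.6875)+1/4·1.3125=0.796875; next y=-3/10·(-1.3125)+3/4·0.796875≈0.991406
n=2: y≈0.991406, sp=-1, e=sp−y≈-1.991406; I≈-2.678906, D=e−e_prev≈-2.303906; u=3/2·(-1.991406)+0·(-2.678906)+1/4·(-2.303906)≈-3.563086; next y=-3/10·0.991406+3/4·(-3.563086)≈-2.969736
n=3: y≈-2.969736, sp=-1, e=sp−y≈1.969736; I≈-0.709170, D=e−e_prev≈3.961143; u=3/2·1.969736+0·(-0.709170)+1/4·3.961143≈3.944890; next y=-3/10·(-2.969736)+3/4·3.944890≈3.849589
n=4: y≈3.849589, sp=-1, e=sp−y≈-4.849589; I≈-5.558758, D=e−e_prev≈-6.819325; u=3/2·(-4.849589)+0·(-5.558758)+1/4·(-6.819325)≈-8.979214; next y=-3/10·3.849589+3/4·(-8.979214)≈-7.889287
n=5: y≈-7.889287, sp=-2, e=sp−y≈5.889287; I≈0.330529, D=e−e_prev≈10.738876; u=3/2·5.889287+0·0.330529+1/4·10.738876≈11.518649; next y=-3/10·(-7.889287)+3/4·11.518649≈11.005773
n=6: y≈11.005773, sp=-2, e=sp−y≈-13.005773; I≈-12.675245, D=e−e_prev≈-18.895060; u=3/2·(-13.005773)+0·(-12.675245)+1/4·(-18.895060)≈-24.232425; next y=-3/10·11.005773+3/4·(-24.232425)≈-21.476051
n=7: y≈-21.476051, sp=-2, e=sp−y≈19.476051; I≈6.800806, D=e−e_prev≈32.481824; u=3/2·19.476051+0·6.800806+1/4·32.481824≈37.334532; next y=-3/10·(-21.476051)+3/4·37.334532≈34.443714
n=8: y≈34.443714, sp=-2, e=sp−y≈-36.443714; I≈-29.642908, D=e−e_prev≈-55.919765; u=3/2·(-36.443714)+0·(-29.642908)+1/4·(-55.919765)≈-68.645512; next y=-3/10·34.443714+3/4·(-68.645512)≈-61.817248
n=9: y≈-61.817248, sp=-2, e=sp−y≈59.817248; I≈30.174340, D=e−e_prev≈96.260962; u=3/2·59.817248+0·30.174340+1/4·96.260962≈113.791113; next y=-3/10·(-61.817248)+3/4·113.791113≈103.888509

0 -1 -1.750 0.000
1 -1 0.797 -1.313
2 -1 -3.563 0.991
3 -1 3.945 -2.970
4 -1 -8.979 3.850
5 -2 11.519 -7.889
6 -2 -24.232 11.006
7 -2 37.335 -21.476
8 -2 -68.646 34.444
9 -2 113.791 -61.817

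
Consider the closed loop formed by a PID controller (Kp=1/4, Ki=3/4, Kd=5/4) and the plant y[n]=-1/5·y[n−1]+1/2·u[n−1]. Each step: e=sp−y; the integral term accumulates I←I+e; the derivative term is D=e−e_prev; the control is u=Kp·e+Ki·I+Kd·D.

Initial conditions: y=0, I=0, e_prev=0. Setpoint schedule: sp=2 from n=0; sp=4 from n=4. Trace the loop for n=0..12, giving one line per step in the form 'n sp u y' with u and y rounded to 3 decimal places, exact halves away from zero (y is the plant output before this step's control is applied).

(exact arithmetic carried between steps; '≈' marks a value shown rounded to 6 d.p. or computed from one; I and e_prev carry over from the previous line; the table rounds u and y to 3 d.p., halves away from zero)
n=0: y=0, sp=2, e=sp−y=2; I=2, D=e−e_prev=2; u=1/4·2+3/4·2+5/4·2=4.5; next y=-1/5·0+1/2·4.5=2.25
n=1: y=2.25, sp=2, e=sp−y=-0.25; I=1.75, D=e−e_prev=-2.25; u=1/4·(-0.25)+3/4·1.75+5/4·(-2.25)=-1.5625; next y=-1/5·2.25+1/2·(-1.5625)=-1.23125
n=2: y=-1.23125, sp=2, e=sp−y=3.23125; I=4.98125, D=e−e_prev=3.48125; u=1/4·3.23125+3/4·4.98125+5/4·3.48125≈8.895313; next y=-1/5·(-1.23125)+1/2·8.895313≈4.693906
n=3: y≈4.693906, sp=2, e=sp−y≈-2.693906; I≈2.287344, D=e−e_prev≈-5.925156; u=1/4·(-2.693906)+3/4·2.287344+5/4·(-5.925156)≈-6.364414; next y=-1/5·4.693906+1/2·(-6.364414)≈-4.120988
n=4: y≈-4.120988, sp=4, e=sp−y≈8.120988; I≈10.408332, D=e−e_prev≈10.814895; u=1/4·8.120988+3/4·10.408332+5/4·10.814895≈23.355114; next y=-1/5·(-4.120988)+1/2·23.355114≈12.501755
n=5: y≈12.501755, sp=4, e=sp−y≈-8.501755; I≈1.906577, D=e−e_prev≈-16.622743; u=1/4·(-8.501755)+3/4·1.906577+5/4·(-16.622743)≈-21.473935; next y=-1/5·12.501755+1/2·(-21.473935)≈-13.237318
n=6: y≈-13.237318, sp=4, e=sp−y≈17.237318; I≈19.143896, D=e−e_prev≈25.739073; u=1/4·17.237318+3/4·19.143896+5/4·25.739073≈50.841092; next y=-1/5·(-13.237318)+1/2·50.841092≈28.068010
n=7: y≈28.068010, sp=4, e=sp−y≈-24.068010; I≈-4.924114, D=e−e_prev≈-41.305328; u=1/4·(-24.068010)+3/4·(-4.924114)+5/4·(-41.305328)≈-61.341748; next y=-1/5·28.068010+1/2·(-61.341748)≈-36.284476
n=8: y≈-36.284476, sp=4, e=sp−y≈40.284476; I≈35.360362, D=e−e_prev≈64.352486; u=1/4·40.284476+3/4·35.360362+5/4·64.352486≈117.031998; next y=-1/5·(-36.284476)+1/2·117.031998≈65.772894
n=9: y≈65.772894, sp=4, e=sp−y≈-61.772894; I≈-26.412532, D=e−e_prev≈-102.057370; u=1/4·(-61.772894)+3/4·(-26.412532)+5/4·(-102.057370)≈-162.824336; next y=-1/5·65.772894+1/2·(-162.824336)≈-94.566747
n=10: y≈-94.566747, sp=4, e=sp−y≈98.566747; I≈72.154214, D=e−e_prev≈160.339641; u=1/4·98.566747+3/4·72.154214+5/4·160.339641≈279.181899; next y=-1/5·(-94.566747)+1/2·279.181899≈158.504299
n=11: y≈158.504299, sp=4, e=sp−y≈-154.504299; I≈-82.350084, D=e−e_prev≈-253.071046; u=1/4·(-154.504299)+3/4·(-82.350084)+5/4·(-253.071046)≈-416.727445; next y=-1/5·158.504299+1/2·(-416.727445)≈-240.064582
n=12: y≈-240.064582, sp=4, e=sp−y≈244.064582; I≈161.714498, D=e−e_prev≈398.568881; u=1/4·244.064582+3/4·161.714498+5/4·398.568881≈680.513120; next y=-1/5·(-240.064582)+1/2·680.513120≈388.269477

0 2 4.500 0.000
1 2 -1.563 2.250
2 2 8.895 -1.231
3 2 -6.364 4.694
4 4 23.355 -4.121
5 4 -21.474 12.502
6 4 50.841 -13.237
7 4 -61.342 28.068
8 4 117.032 -36.284
9 4 -162.824 65.773
10 4 279.182 -94.567
11 4 -416.727 158.504
12 4 680.513 -240.065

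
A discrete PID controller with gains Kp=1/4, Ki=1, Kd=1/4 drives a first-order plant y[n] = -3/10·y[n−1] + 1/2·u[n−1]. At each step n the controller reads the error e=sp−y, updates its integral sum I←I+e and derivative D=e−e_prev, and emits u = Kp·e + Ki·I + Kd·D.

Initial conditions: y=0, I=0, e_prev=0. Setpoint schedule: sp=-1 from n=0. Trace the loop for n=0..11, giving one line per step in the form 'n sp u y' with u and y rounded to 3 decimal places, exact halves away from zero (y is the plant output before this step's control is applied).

0 -1 -1.500 0.000
1 -1 -1.125 -0.750
2 -1 -2.181 -0.338
3 -1 -1.763 -0.989
4 -1 -2.544 -0.585
5 -1 -2.090 -1.096
6 -1 -2.692 -0.716
7 -1 -2.258 -1.131
8 -1 -2.743 -0.790
9 -1 -2.351 -1.135
10 -1 -2.752 -0.835
11 -1 -2.406 -1.125

(exact arithmetic carried between steps; '≈' marks a value shown rounded to 6 d.p. or computed from one; I and e_prev carry over from the previous line; the table rounds u and y to 3 d.p., halves away from zero)
n=0: y=0, sp=-1, e=sp−y=-1; I=-1, D=e−e_prev=-1; u=1/4·(-1)+1·(-1)+1/4·(-1)=-1.5; next y=-3/10·0+1/2·(-1.5)=-0.75
n=1: y=-0.75, sp=-1, e=sp−y=-0.25; I=-1.25, D=e−e_prev=0.75; u=1/4·(-0.25)+1·(-1.25)+1/4·0.75=-1.125; next y=-3/10·(-0.75)+1/2·(-1.125)=-0.3375
n=2: y=-0.3375, sp=-1, e=sp−y=-0.6625; I=-1.9125, D=e−e_prev=-0.4125; u=1/4·(-0.6625)+1·(-1.9125)+1/4·(-0.4125)=-2.18125; next y=-3/10·(-0.3375)+1/2·(-2.18125)=-0.989375
n=3: y=-0.989375, sp=-1, e=sp−y=-0.010625; I=-1.923125, D=e−e_prev=0.651875; u=1/4·(-0.010625)+1·(-1.923125)+1/4·0.651875≈-1.762813; next y=-3/10·(-0.989375)+1/2·(-1.762813)≈-0.584594
n=4: y≈-0.584594, sp=-1, e=sp−y≈-0.415406; I≈-2.338531, D=e−e_prev≈-0.404781; u=1/4·(-0.415406)+1·(-2.338531)+1/4·(-0.404781)≈-2.543578; next y=-3/10·(-0.584594)+1/2·(-2.543578)≈-1.096411
n=5: y≈-1.096411, sp=-1, e=sp−y≈0.096411; I≈-2.242120, D=e−e_prev≈0.511817; u=1/4·0.096411+1·(-2.242120)+1/4·0.511817≈-2.090063; next y=-3/10·(-1.096411)+1/2·(-2.090063)≈-0.716108
n=6: y≈-0.716108, sp=-1, e=sp−y≈-0.283892; I≈-2.526012, D=e−e_prev≈-0.380303; u=1/4·(-0.283892)+1·(-2.526012)+1/4·(-0.380303)≈-2.692061; next y=-3/10·(-0.716108)+1/2·(-2.692061)≈-1.131198
n=7: y≈-1.131198, sp=-1, e=sp−y≈0.131198; I≈-2.394814, D=e−e_prev≈0.415089; u=1/4·0.131198+1·(-2.394814)+1/4·0.415089≈-2.258242; next y=-3/10·(-1.131198)+1/2·(-2.258242)≈-0.789762
n=8: y≈-0.789762, sp=-1, e=sp−y≈-0.210238; I≈-2.605052, D=e−e_prev≈-0.341436; u=1/4·(-0.210238)+1·(-2.605052)+1/4·(-0.341436)≈-2.742971; next y=-3/10·(-0.789762)+1/2·(-2.742971)≈-1.134557
n=9: y≈-1.134557, sp=-1, e=sp−y≈0.134557; I≈-2.470495, D=e−e_prev≈0.344795; u=1/4·0.134557+1·(-2.470495)+1/4·0.344795≈-2.350658; next y=-3/10·(-1.134557)+1/2·(-2.350658)≈-0.834962
n=10: y≈-0.834962, sp=-1, e=sp−y≈-0.165038; I≈-2.635534, D=e−e_prev≈-0.299595; u=1/4·(-0.165038)+1·(-2.635534)+1/4·(-0.299595)≈-2.751692; next y=-3/10·(-0.834962)+1/2·(-2.751692)≈-1.125358
n=11: y≈-1.125358, sp=-1, e=sp−y≈0.125358; I≈-2.510176, D=e−e_prev≈0.290396; u=1/4·0.125358+1·(-2.510176)+1/4·0.290396≈-2.406238; next y=-3/10·(-1.125358)+1/2·(-2.406238)≈-0.865512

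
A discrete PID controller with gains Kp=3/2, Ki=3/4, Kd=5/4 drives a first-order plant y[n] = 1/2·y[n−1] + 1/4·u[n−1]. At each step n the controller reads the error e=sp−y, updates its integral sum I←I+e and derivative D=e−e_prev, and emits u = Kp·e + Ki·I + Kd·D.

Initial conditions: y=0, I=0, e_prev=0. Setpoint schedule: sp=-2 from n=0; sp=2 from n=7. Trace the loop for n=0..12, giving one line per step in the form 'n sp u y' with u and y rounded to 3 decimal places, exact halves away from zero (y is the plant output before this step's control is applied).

0 -2 -7.000 0.000
1 -2 0.125 -1.750
2 -2 -5.422 -0.844
3 -2 -1.889 -1.777
4 -2 -4.680 -1.361
5 -2 -2.925 -1.851
6 -2 -4.328 -1.657
7 2 10.545 -1.910
8 2 -4.409 1.681
9 2 7.119 -0.262
10 2 -0.301 1.649
11 2 5.500 0.749
12 2 1.812 1.750

(exact arithmetic carried between steps; '≈' marks a value shown rounded to 6 d.p. or computed from one; I and e_prev carry over from the previous line; the table rounds u and y to 3 d.p., halves away from zero)
n=0: y=0, sp=-2, e=sp−y=-2; I=-2, D=e−e_prev=-2; u=3/2·(-2)+3/4·(-2)+5/4·(-2)=-7; next y=1/2·0+1/4·(-7)=-1.75
n=1: y=-1.75, sp=-2, e=sp−y=-0.25; I=-2.25, D=e−e_prev=1.75; u=3/2·(-0.25)+3/4·(-2.25)+5/4·1.75=0.125; next y=1/2·(-1.75)+1/4·0.125=-0.84375
n=2: y=-0.84375, sp=-2, e=sp−y=-1.15625; I=-3.40625, D=e−e_prev=-0.90625; u=3/2·(-1.15625)+3/4·(-3.40625)+5/4·(-0.90625)=-5.421875; next y=1/2·(-0.84375)+1/4·(-5.421875)≈-1.777344
n=3: y≈-1.777344, sp=-2, e=sp−y≈-0.222656; I≈-3.628906, D=e−e_prev≈0.933594; u=3/2·(-0.222656)+3/4·(-3.628906)+5/4·0.933594≈-1.888672; next y=1/2·(-1.777344)+1/4·(-1.888672)≈-1.360840
n=4: y≈-1.360840, sp=-2, e=sp−y≈-0.639160; I≈-4.268066, D=e−e_prev≈-0.416504; u=3/2·(-0.639160)+3/4·(-4.268066)+5/4·(-0.416504)≈-4.680420; next y=1/2·(-1.360840)+1/4·(-4.680420)≈-1.850525
n=5: y≈-1.850525, sp=-2, e=sp−y≈-0.149475; I≈-4.417542, D=e−e_prev≈0.489685; u=3/2·(-0.149475)+3/4·(-4.417542)+5/4·0.489685≈-2.925262; next y=1/2·(-1.850525)+1/4·(-2.925262)≈-1.656578
n=6: y≈-1.656578, sp=-2, e=sp−y≈-0.343422; I≈-4.760963, D=e−e_prev≈-0.193947; u=3/2·(-0.343422)+3/4·(-4.760963)+5/4·(-0.193947)≈-4.328289; next y=1/2·(-1.656578)+1/4·(-4.328289)≈-1.910361
n=7: y≈-1.910361, sp=2, e=sp−y≈3.910361; I≈-0.850602, D=e−e_prev≈4.253783; u=3/2·3.910361+3/4·(-0.850602)+5/4·4.253783≈10.544819; next y=1/2·(-1.910361)+1/4·10.544819≈1.681024
n=8: y≈1.681024, sp=2, e=sp−y≈0.318976; I≈-0.531626, D=e−e_prev≈-3.591385; u=3/2·0.318976+3/4·(-0.531626)+5/4·(-3.591385)≈-4.409488; next y=1/2·1.681024+1/4·(-4.409488)≈-0.261860
n=9: y≈-0.261860, sp=2, e=sp−y≈2.261860; I≈1.730234, D=e−e_prev≈1.942884; u=3/2·2.261860+3/4·1.730234+5/4·1.942884≈7.119070; next y=1/2·(-0.261860)+1/4·7.119070≈1.648838
n=10: y≈1.648838, sp=2, e=sp−y≈0.351162; I≈2.081396, D=e−e_prev≈-1.910697; u=3/2·0.351162+3/4·2.081396+5/4·(-1.910697)≈-0.300581; next y=1/2·1.648838+1/4·(-0.300581)≈0.749273
n=11: y≈0.749273, sp=2, e=sp−y≈1.250727; I≈3.332122, D=e−e_prev≈0.899564; u=3/2·1.250727+3/4·3.332122+5/4·0.899564≈5.499637; next y=1/2·0.749273+1/4·5.499637≈1.749546
n=12: y≈1.749546, sp=2, e=sp−y≈0.250454; I≈3.582577, D=e−e_prev≈-1.000272; u=3/2·0.250454+3/4·3.582577+5/4·(-1.000272)≈1.812273; next y=1/2·1.749546+1/4·1.812273≈1.327841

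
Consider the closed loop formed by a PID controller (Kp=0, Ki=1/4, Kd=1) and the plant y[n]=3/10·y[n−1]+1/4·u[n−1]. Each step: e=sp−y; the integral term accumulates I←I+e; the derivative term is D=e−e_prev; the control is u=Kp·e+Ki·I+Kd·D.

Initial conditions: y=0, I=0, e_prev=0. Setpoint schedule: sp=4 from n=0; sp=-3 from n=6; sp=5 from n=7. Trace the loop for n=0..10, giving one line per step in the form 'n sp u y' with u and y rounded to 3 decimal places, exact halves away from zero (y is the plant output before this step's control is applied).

(exact arithmetic carried between steps; '≈' marks a value shown rounded to 6 d.p. or computed from one; I and e_prev carry over from the previous line; the table rounds u and y to 3 d.p., halves away from zero)
n=0: y=0, sp=4, e=sp−y=4; I=4, D=e−e_prev=4; u=0·4+1/4·4+1·4=5; next y=3/10·0+1/4·5=1.25
n=1: y=1.25, sp=4, e=sp−y=2.75; I=6.75, D=e−e_prev=-1.25; u=0·2.75+1/4·6.75+1·(-1.25)=0.4375; next y=3/10·1.25+1/4·0.4375=0.484375
n=2: y=0.484375, sp=4, e=sp−y=3.515625; I=10.265625, D=e−e_prev=0.765625; u=0·3.515625+1/4·10.265625+1·0.765625≈3.332031; next y=3/10·0.484375+1/4·3.332031≈0.978320
n=3: y≈0.978320, sp=4, e=sp−y≈3.021680; I≈13.287305, D=e−e_prev≈-0.493945; u=0·3.021680+1/4·13.287305+1·(-0.493945)≈2.827881; next y=3/10·0.978320+1/4·2.827881≈1.000466
n=4: y≈1.000466, sp=4, e=sp−y≈2.999534; I≈16.286838, D=e−e_prev≈-0.022146; u=0·2.999534+1/4·16.286838+1·(-0.022146)≈4.049564; next y=3/10·1.000466+1/4·4.049564≈1.312531
n=5: y≈1.312531, sp=4, e=sp−y≈2.687469; I≈18.974308, D=e−e_prev≈-0.312064; u=0·2.687469+1/4·18.974308+1·(-0.312064)≈4.431512; next y=3/10·1.312531+1/4·4.431512≈1.501637
n=6: y≈1.501637, sp=-3, e=sp−y≈-4.501637; I≈14.472670, D=e−e_prev≈-7.189107; u=0·(-4.501637)+1/4·14.472670+1·(-7.189107)≈-3.570939; next y=3/10·1.501637+1/4·(-3.570939)≈-0.442244
n=7: y≈-0.442244, sp=5, e=sp−y≈5.442244; I≈19.914914, D=e−e_prev≈9.943881; u=0·5.442244+1/4·19.914914+1·9.943881≈14.922609; next y=3/10·(-0.442244)+1/4·14.922609≈3.597979
n=8: y≈3.597979, sp=5, e=sp−y≈1.402021; I≈21.316935, D=e−e_prev≈-4.040223; u=0·1.402021+1/4·21.316935+1·(-4.040223)≈1.289011; next y=3/10·3.597979+1/4·1.289011≈1.401646
n=9: y≈1.401646, sp=5, e=sp−y≈3.598354; I≈24.915288, D=e−e_prev≈2.196333; u=0·3.598354+1/4·24.915288+1·2.196333≈8.425155; next y=3/10·1.401646+1/4·8.425155≈2.526783
n=10: y≈2.526783, sp=5, e=sp−y≈2.473217; I≈27.388505, D=e−e_prev≈-1.125136; u=0·2.473217+1/4·27.388505+1·(-1.125136)≈5.721990; next y=3/10·2.526783+1/4·5.721990≈2.188532

0 4 5.000 0.000
1 4 0.438 1.250
2 4 3.332 0.484
3 4 2.828 0.978
4 4 4.050 1.000
5 4 4.432 1.313
6 -3 -3.571 1.502
7 5 14.923 -0.442
8 5 1.289 3.598
9 5 8.425 1.402
10 5 5.722 2.527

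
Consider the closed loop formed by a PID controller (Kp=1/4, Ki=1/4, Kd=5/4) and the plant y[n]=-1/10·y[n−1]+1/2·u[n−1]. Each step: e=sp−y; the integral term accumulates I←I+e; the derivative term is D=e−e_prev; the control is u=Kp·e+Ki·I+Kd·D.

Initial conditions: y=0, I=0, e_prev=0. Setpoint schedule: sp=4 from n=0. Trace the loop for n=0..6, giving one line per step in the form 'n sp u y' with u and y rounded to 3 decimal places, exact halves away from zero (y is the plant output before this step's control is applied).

0 4 7.000 0.000
1 4 -3.125 3.500
2 4 10.847 -1.913
3 4 -7.613 5.615
4 4 18.862 -4.368
5 4 -16.437 9.868
6 4 33.269 -9.205

(exact arithmetic carried between steps; '≈' marks a value shown rounded to 6 d.p. or computed from one; I and e_prev carry over from the previous line; the table rounds u and y to 3 d.p., halves away from zero)
n=0: y=0, sp=4, e=sp−y=4; I=4, D=e−e_prev=4; u=1/4·4+1/4·4+5/4·4=7; next y=-1/10·0+1/2·7=3.5
n=1: y=3.5, sp=4, e=sp−y=0.5; I=4.5, D=e−e_prev=-3.5; u=1/4·0.5+1/4·4.5+5/4·(-3.5)=-3.125; next y=-1/10·3.5+1/2·(-3.125)=-1.9125
n=2: y=-1.9125, sp=4, e=sp−y=5.9125; I=10.4125, D=e−e_prev=5.4125; u=1/4·5.9125+1/4·10.4125+5/4·5.4125=10.846875; next y=-1/10·(-1.9125)+1/2·10.846875≈5.614688
n=3: y≈5.614688, sp=4, e=sp−y≈-1.614688; I≈8.797813, D=e−e_prev≈-7.527188; u=1/4·(-1.614688)+1/4·8.797813+5/4·(-7.527188)≈-7.613203; next y=-1/10·5.614688+1/2·(-7.613203)≈-4.368070
n=4: y≈-4.368070, sp=4, e=sp−y≈8.368070; I≈17.165883, D=e−e_prev≈9.982758; u=1/4·8.368070+1/4·17.165883+5/4·9.982758≈18.861936; next y=-1/10·(-4.368070)+1/2·18.861936≈9.867775
n=5: y≈9.867775, sp=4, e=sp−y≈-5.867775; I≈11.298108, D=e−e_prev≈-14.235845; u=1/4·(-5.867775)+1/4·11.298108+5/4·(-14.235845)≈-16.437223; next y=-1/10·9.867775+1/2·(-16.437223)≈-9.205389
n=6: y≈-9.205389, sp=4, e=sp−y≈13.205389; I≈24.503497, D=e−e_prev≈19.073164; u=1/4·13.205389+1/4·24.503497+5/4·19.073164≈33.268676; next y=-1/10·(-9.205389)+1/2·33.268676≈17.554877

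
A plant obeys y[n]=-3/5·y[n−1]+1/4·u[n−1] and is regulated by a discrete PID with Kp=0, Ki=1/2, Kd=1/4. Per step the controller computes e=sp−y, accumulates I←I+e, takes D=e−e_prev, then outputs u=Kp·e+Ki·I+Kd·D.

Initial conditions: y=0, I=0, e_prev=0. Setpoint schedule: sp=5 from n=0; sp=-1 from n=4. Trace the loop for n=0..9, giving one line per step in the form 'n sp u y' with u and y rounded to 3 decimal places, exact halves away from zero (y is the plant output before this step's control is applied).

(exact arithmetic carried between steps; '≈' marks a value shown rounded to 6 d.p. or computed from one; I and e_prev carry over from the previous line; the table rounds u and y to 3 d.p., halves away from zero)
n=0: y=0, sp=5, e=sp−y=5; I=5, D=e−e_prev=5; u=0·5+1/2·5+1/4·5=3.75; next y=-3/5·0+1/4·3.75=0.9375
n=1: y=0.9375, sp=5, e=sp−y=4.0625; I=9.0625, D=e−e_prev=-0.9375; u=0·4.0625+1/2·9.0625+1/4·(-0.9375)=4.296875; next y=-3/5·0.9375+1/4·4.296875≈0.511719
n=2: y≈0.511719, sp=5, e=sp−y≈4.488281; I≈13.550781, D=e−e_prev≈0.425781; u=0·4.488281+1/2·13.550781+1/4·0.425781≈6.881836; next y=-3/5·0.511719+1/4·6.881836≈1.413428
n=3: y≈1.413428, sp=5, e=sp−y≈3.586572; I≈17.137354, D=e−e_prev≈-0.901709; u=0·3.586572+1/2·17.137354+1/4·(-0.901709)≈8.343250; next y=-3/5·1.413428+1/4·8.343250≈1.237756
n=4: y≈1.237756, sp=-1, e=sp−y≈-2.237756; I≈14.899598, D=e−e_prev≈-5.824328; u=0·(-2.237756)+1/2·14.899598+1/4·(-5.824328)≈5.993717; next y=-3/5·1.237756+1/4·5.993717≈0.755776
n=5: y≈0.755776, sp=-1, e=sp−y≈-1.755776; I≈13.143822, D=e−e_prev≈0.481980; u=0·(-1.755776)+1/2·13.143822+1/4·0.481980≈6.692406; next y=-3/5·0.755776+1/4·6.692406≈1.219636
n=6: y≈1.219636, sp=-1, e=sp−y≈-2.219636; I≈10.924186, D=e−e_prev≈-0.463860; u=0·(-2.219636)+1/2·10.924186+1/4·(-0.463860)≈5.346128; next y=-3/5·1.219636+1/4·5.346128≈0.604750
n=7: y≈0.604750, sp=-1, e=sp−y≈-1.604750; I≈9.319436, D=e−e_prev≈0.614886; u=0·(-1.604750)+1/2·9.319436+1/4·0.614886≈4.813439; next y=-3/5·0.604750+1/4·4.813439≈0.840510
n=8: y≈0.840510, sp=-1, e=sp−y≈-1.840510; I≈7.478926, D=e−e_prev≈-0.235759; u=0·(-1.840510)+1/2·7.478926+1/4·(-0.235759)≈3.680523; next y=-3/5·0.840510+1/4·3.680523≈0.415825
n=9: y≈0.415825, sp=-1, e=sp−y≈-1.415825; I≈6.063101, D=e−e_prev≈0.424685; u=0·(-1.415825)+1/2·6.063101+1/4·0.424685≈3.137722; next y=-3/5·0.415825+1/4·3.137722≈0.534935

0 5 3.750 0.000
1 5 4.297 0.938
2 5 6.882 0.512
3 5 8.343 1.413
4 -1 5.994 1.238
5 -1 6.692 0.756
6 -1 5.346 1.220
7 -1 4.813 0.605
8 -1 3.681 0.841
9 -1 3.138 0.416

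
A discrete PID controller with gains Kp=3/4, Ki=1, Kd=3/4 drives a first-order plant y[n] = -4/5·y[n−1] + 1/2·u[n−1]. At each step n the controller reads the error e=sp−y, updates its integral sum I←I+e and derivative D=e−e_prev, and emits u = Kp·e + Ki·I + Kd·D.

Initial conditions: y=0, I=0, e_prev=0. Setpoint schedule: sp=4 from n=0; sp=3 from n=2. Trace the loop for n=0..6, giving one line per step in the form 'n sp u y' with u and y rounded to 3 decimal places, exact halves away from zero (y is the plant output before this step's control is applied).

(exact arithmetic carried between steps; '≈' marks a value shown rounded to 6 d.p. or computed from one; I and e_prev carry over from the previous line; the table rounds u and y to 3 d.p., halves away from zero)
n=0: y=0, sp=4, e=sp−y=4; I=4, D=e−e_prev=4; u=3/4·4+1·4+3/4·4=10; next y=-4/5·0+1/2·10=5
n=1: y=5, sp=4, e=sp−y=-1; I=3, D=e−e_prev=-5; u=3/4·(-1)+1·3+3/4·(-5)=-1.5; next y=-4/5·5+1/2·(-1.5)=-4.75
n=2: y=-4.75, sp=3, e=sp−y=7.75; I=10.75, D=e−e_prev=8.75; u=3/4·7.75+1·10.75+3/4·8.75=23.125; next y=-4/5·(-4.75)+1/2·23.125=15.3625
n=3: y=15.3625, sp=3, e=sp−y=-12.3625; I=-1.6125, D=e−e_prev=-20.1125; u=3/4·(-12.3625)+1·(-1.6125)+3/4·(-20.1125)=-25.96875; next y=-4/5·15.3625+1/2·(-25.96875)=-25.274375
n=4: y=-25.274375, sp=3, e=sp−y=28.274375; I=26.661875, D=e−e_prev=40.636875; u=3/4·28.274375+1·26.661875+3/4·40.636875≈78.345313; next y=-4/5·(-25.274375)+1/2·78.345313≈59.392156
n=5: y≈59.392156, sp=3, e=sp−y≈-56.392156; I≈-29.730281, D=e−e_prev≈-84.666531; u=3/4·(-56.392156)+1·(-29.730281)+3/4·(-84.666531)≈-135.524297; next y=-4/5·59.392156+1/2·(-135.524297)≈-115.275873
n=6: y≈-115.275873, sp=3, e=sp−y≈118.275873; I≈88.545592, D=e−e_prev≈174.668030; u=3/4·118.275873+1·88.545592+3/4·174.668030≈308.253520; next y=-4/5·(-115.275873)+1/2·308.253520≈246.347459

0 4 10.000 0.000
1 4 -1.500 5.000
2 3 23.125 -4.750
3 3 -25.969 15.363
4 3 78.345 -25.274
5 3 -135.524 59.392
6 3 308.254 -115.276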